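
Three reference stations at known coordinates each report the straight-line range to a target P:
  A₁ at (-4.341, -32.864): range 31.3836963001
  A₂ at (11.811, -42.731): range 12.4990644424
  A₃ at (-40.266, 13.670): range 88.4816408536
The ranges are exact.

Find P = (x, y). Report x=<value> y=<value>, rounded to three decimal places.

eq1: (x + 4.341)² + (y + 32.864)² = 31.3836963001²
eq2: (x − 11.811)² + (y + 42.731)² = 12.4990644424²
eq3: (x + 40.266)² + (y − 13.670)² = 88.4816408536²
eq1−eq3, eq1−eq2 (x²,y² cancel):
  -71.850·x + 93.068·y = -6134.731496
  32.304·x − 19.734·y = 1695.261087
det = -71.850·-19.734 − 93.068·32.304 = -1588.580772
x = (-6134.731496·-19.734 − 93.068·1695.261087) / -1588.580772 = 23.109790
y = (-71.850·1695.261087 − -6134.731496·32.304) / -1588.580772 = -48.075527

x=23.110 y=-48.076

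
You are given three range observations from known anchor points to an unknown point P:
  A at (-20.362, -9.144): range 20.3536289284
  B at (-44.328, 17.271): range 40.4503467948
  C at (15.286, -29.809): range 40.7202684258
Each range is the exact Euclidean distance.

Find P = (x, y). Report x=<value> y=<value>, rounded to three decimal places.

eq1: (x + 20.362)² + (y + 9.144)² = 20.3536289284²
eq2: (x + 44.328)² + (y − 17.271)² = 40.4503467948²
eq3: (x − 15.286)² + (y + 29.809)² = 40.7202684258²
eq2−eq1, eq2−eq3 (x²,y² cancel):
  47.932·x − 52.830·y = -543.074900
  119.228·x − 94.160·y = -1162.930453
det = 47.932·-94.160 − -52.830·119.228 = 1785.538120
x = (-543.074900·-94.160 − -52.830·-1162.930453) / 1785.538120 = -5.769512
y = (47.932·-1162.930453 − -543.074900·119.228) / 1785.538120 = 5.045063

x=-5.770 y=5.045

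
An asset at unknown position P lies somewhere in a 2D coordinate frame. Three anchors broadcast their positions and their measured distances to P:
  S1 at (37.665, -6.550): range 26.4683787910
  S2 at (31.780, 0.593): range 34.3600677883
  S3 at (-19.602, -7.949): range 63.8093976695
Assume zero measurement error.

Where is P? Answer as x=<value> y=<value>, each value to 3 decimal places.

x=39.093 y=-32.980

eq1: (x − 37.665)² + (y + 6.550)² = 26.4683787910²
eq2: (x − 31.780)² + (y − 0.593)² = 34.3600677883²
eq3: (x + 19.602)² + (y + 7.949)² = 63.8093976695²
eq3−eq2, eq3−eq1 (x²,y² cancel):
  102.764·x + 17.084·y = 3453.920017
  114.534·x + 2.798·y = 4385.193875
det = 102.764·2.798 − 17.084·114.534 = -1669.165184
x = (3453.920017·2.798 − 17.084·4385.193875) / -1669.165184 = 39.092946
y = (102.764·4385.193875 − 3453.920017·114.534) / -1669.165184 = -32.979833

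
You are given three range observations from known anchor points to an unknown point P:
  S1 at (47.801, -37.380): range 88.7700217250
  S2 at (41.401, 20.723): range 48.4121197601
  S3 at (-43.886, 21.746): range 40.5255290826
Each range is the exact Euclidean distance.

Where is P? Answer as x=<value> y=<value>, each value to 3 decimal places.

x=-5.204 y=33.828

eq1: (x − 47.801)² + (y + 37.380)² = 88.7700217250²
eq2: (x − 41.401)² + (y − 20.723)² = 48.4121197601²
eq3: (x + 43.886)² + (y − 21.746)² = 40.5255290826²
eq3−eq2, eq3−eq1 (x²,y² cancel):
  170.574·x − 2.046·y = -956.798814
  183.374·x − 118.252·y = -4954.467761
det = 170.574·-118.252 − -2.046·183.374 = -19795.533444
x = (-956.798814·-118.252 − -2.046·-4954.467761) / -19795.533444 = -5.203524
y = (170.574·-4954.467761 − -956.798814·183.374) / -19795.533444 = 33.828407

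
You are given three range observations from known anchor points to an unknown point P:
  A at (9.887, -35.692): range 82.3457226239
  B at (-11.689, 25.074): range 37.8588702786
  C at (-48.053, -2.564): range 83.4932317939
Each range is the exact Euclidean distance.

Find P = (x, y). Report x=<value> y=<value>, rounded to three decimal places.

x=19.827 y=46.052

eq1: (x − 9.887)² + (y + 35.692)² = 82.3457226239²
eq2: (x + 11.689)² + (y − 25.074)² = 37.8588702786²
eq3: (x + 48.053)² + (y + 2.564)² = 83.4932317939²
eq3−eq2, eq3−eq1 (x²,y² cancel):
  72.728·x + 55.276·y = 3987.498989
  115.880·x − 66.256·y = -753.691551
det = 72.728·-66.256 − 55.276·115.880 = -11224.049248
x = (3987.498989·-66.256 − 55.276·-753.691551) / -11224.049248 = 19.826595
y = (72.728·-753.691551 − 3987.498989·115.880) / -11224.049248 = 46.051639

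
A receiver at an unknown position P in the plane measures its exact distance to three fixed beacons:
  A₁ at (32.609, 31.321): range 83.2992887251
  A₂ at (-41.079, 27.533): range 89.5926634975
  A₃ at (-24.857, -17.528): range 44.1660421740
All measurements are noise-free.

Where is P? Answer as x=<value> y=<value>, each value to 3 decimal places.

eq1: (x − 32.609)² + (y − 31.321)² = 83.2992887251²
eq2: (x + 41.079)² + (y − 27.533)² = 89.5926634975²
eq3: (x + 24.857)² + (y + 17.528)² = 44.1660421740²
eq2−eq3, eq2−eq1 (x²,y² cancel):
  32.444·x − 90.122·y = 4555.756974
  147.376·x + 7.576·y = 686.875442
det = 32.444·7.576 − -90.122·147.376 = 13527.615616
x = (4555.756974·7.576 − -90.122·686.875442) / 13527.615616 = 7.127420
y = (32.444·686.875442 − 4555.756974·147.376) / 13527.615616 = -47.985120

x=7.127 y=-47.985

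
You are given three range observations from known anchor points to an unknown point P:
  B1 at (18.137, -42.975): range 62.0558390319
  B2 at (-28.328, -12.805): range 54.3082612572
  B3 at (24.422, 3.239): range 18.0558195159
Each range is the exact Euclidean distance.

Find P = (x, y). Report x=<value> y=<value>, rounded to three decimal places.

eq1: (x − 18.137)² + (y + 42.975)² = 62.0558390319²
eq2: (x + 28.328)² + (y + 12.805)² = 54.3082612572²
eq3: (x − 24.422)² + (y − 3.239)² = 18.0558195159²
eq3−eq1, eq3−eq2 (x²,y² cancel):
  -12.570·x − 92.428·y = -1956.038351
  -105.500·x − 32.088·y = -2263.856218
det = -12.570·-32.088 − -92.428·-105.500 = -9347.807840
x = (-1956.038351·-32.088 − -92.428·-2263.856218) / -9347.807840 = 15.669807
y = (-12.570·-2263.856218 − -1956.038351·-105.500) / -9347.807840 = 19.031775

x=15.670 y=19.032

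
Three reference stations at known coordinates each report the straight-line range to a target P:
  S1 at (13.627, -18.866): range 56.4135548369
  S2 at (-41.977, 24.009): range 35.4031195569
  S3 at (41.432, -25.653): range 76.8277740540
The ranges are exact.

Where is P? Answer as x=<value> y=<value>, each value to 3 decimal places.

eq1: (x − 13.627)² + (y + 18.866)² = 56.4135548369²
eq2: (x + 41.977)² + (y − 24.009)² = 35.4031195569²
eq3: (x − 41.432)² + (y + 25.653)² = 76.8277740540²
eq2−eq3, eq2−eq1 (x²,y² cancel):
  166.818·x − 99.324·y = -4612.939569
  111.208·x − 85.750·y = -3725.987820
det = 166.818·-85.750 − -99.324·111.208 = -3259.020108
x = (-4612.939569·-85.750 − -99.324·-3725.987820) / -3259.020108 = -7.818164
y = (166.818·-3725.987820 − -4612.939569·111.208) / -3259.020108 = 33.312483

x=-7.818 y=33.312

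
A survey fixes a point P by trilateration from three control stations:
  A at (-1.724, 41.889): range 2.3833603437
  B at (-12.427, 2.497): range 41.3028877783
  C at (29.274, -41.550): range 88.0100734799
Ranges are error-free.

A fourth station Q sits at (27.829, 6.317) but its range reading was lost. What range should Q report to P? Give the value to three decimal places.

44.597

eq1: (x + 1.724)² + (y − 41.889)² = 2.3833603437²
eq2: (x + 12.427)² + (y − 2.497)² = 41.3028877783²
eq3: (x − 29.274)² + (y + 41.550)² = 88.0100734799²
eq1−eq2, eq1−eq3 (x²,y² cancel):
  -21.406·x − 78.784·y = -3297.243291
  61.996·x − 166.878·y = -6914.383548
det = -21.406·-166.878 − -78.784·61.996 = 8456.483332
x = (-3297.243291·-166.878 − -78.784·-6914.383548) / 8456.483332 = 0.649747
y = (-21.406·-6914.383548 − -3297.243291·61.996) / 8456.483332 = 41.675147
|P − Q| = √((0.649747 − 27.829)² + (41.675147 − 6.317)²) = 44.597202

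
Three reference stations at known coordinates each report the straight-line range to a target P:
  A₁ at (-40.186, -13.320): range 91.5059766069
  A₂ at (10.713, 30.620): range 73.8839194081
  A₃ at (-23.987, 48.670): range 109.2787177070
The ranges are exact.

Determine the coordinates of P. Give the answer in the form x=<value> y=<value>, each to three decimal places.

eq1: (x + 40.186)² + (y + 13.320)² = 91.5059766069²
eq2: (x − 10.713)² + (y − 30.620)² = 73.8839194081²
eq3: (x + 23.987)² + (y − 48.670)² = 109.2787177070²
eq1−eq2, eq1−eq3 (x²,y² cancel):
  101.798·x + 87.880·y = 2174.525981
  32.398·x + 123.980·y = -2416.686316
det = 101.798·123.980 − 87.880·32.398 = 9773.779800
x = (2174.525981·123.980 − 87.880·-2416.686316) / 9773.779800 = 49.313176
y = (101.798·-2416.686316 − 2174.525981·32.398) / 9773.779800 = -32.378888

x=49.313 y=-32.379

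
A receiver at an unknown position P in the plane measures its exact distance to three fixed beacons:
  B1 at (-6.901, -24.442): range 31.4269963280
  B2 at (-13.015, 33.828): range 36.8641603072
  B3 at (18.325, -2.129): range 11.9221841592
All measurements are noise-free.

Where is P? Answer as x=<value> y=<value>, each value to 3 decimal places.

eq1: (x + 6.901)² + (y + 24.442)² = 31.4269963280²
eq2: (x + 13.015)² + (y − 33.828)² = 36.8641603072²
eq3: (x − 18.325)² + (y + 2.129)² = 11.9221841592²
eq1−eq2, eq1−eq3 (x²,y² cancel):
  -12.228·x + 116.540·y = 297.378427
  50.452·x + 44.626·y = 540.820724
det = -12.228·44.626 − 116.540·50.452 = -6425.362808
x = (297.378427·44.626 − 116.540·540.820724) / -6425.362808 = 7.743755
y = (-12.228·540.820724 − 297.378427·50.452) / -6425.362808 = 3.364245

x=7.744 y=3.364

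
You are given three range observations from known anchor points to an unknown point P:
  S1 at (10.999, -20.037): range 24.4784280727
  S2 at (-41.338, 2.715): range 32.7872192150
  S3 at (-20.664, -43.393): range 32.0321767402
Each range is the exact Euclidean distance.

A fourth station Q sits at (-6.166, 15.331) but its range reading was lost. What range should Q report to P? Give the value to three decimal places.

28.473

eq1: (x − 10.999)² + (y + 20.037)² = 24.4784280727²
eq2: (x + 41.338)² + (y − 2.715)² = 32.7872192150²
eq3: (x + 20.664)² + (y + 43.393)² = 32.0321767402²
eq1−eq3, eq1−eq2 (x²,y² cancel):
  -63.326·x − 46.712·y = 1360.627069
  -104.674·x + 45.504·y = 717.933796
det = -63.326·45.504 − -46.712·-104.674 = -7771.118192
x = (1360.627069·45.504 − -46.712·717.933796) / -7771.118192 = -12.282672
y = (-63.326·717.933796 − 1360.627069·-104.674) / -7771.118192 = -12.476763
|P − Q| = √((-12.282672 − -6.166)² + (-12.476763 − 15.331)²) = 28.472537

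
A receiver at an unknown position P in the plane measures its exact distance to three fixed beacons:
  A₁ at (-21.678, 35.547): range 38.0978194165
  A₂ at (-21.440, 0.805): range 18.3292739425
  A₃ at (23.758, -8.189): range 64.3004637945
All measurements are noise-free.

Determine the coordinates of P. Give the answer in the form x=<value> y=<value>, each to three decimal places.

x=-39.730 y=1.998

eq1: (x + 21.678)² + (y − 35.547)² = 38.0978194165²
eq2: (x + 21.440)² + (y − 0.805)² = 18.3292739425²
eq3: (x − 23.758)² + (y + 8.189)² = 64.3004637945²
eq3−eq1, eq3−eq2 (x²,y² cancel):
  -90.872·x + 87.472·y = 3785.128408
  -90.396·x + 17.988·y = 3627.406701
det = -90.872·17.988 − 87.472·-90.396 = 6272.513376
x = (3785.128408·17.988 − 87.472·3627.406701) / 6272.513376 = -39.730426
y = (-90.872·3627.406701 − 3785.128408·-90.396) / 6272.513376 = 1.997726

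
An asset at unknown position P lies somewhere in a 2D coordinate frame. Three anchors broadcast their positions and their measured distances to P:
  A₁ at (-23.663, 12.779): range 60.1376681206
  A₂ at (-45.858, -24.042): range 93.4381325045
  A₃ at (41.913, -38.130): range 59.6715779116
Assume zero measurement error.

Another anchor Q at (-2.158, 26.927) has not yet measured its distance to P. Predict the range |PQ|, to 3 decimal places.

38.459

eq1: (x + 23.663)² + (y − 12.779)² = 60.1376681206²
eq2: (x + 45.858)² + (y + 24.042)² = 93.4381325045²
eq3: (x − 41.913)² + (y + 38.130)² = 59.6715779116²
eq2−eq3, eq2−eq1 (x²,y² cancel):
  175.542·x − 28.176·y = 5699.609936
  44.390·x + 73.642·y = 3156.411961
det = 175.542·73.642 − -28.176·44.390 = 14177.996604
x = (5699.609936·73.642 − -28.176·3156.411961) / 14177.996604 = 35.877124
y = (175.542·3156.411961 − 5699.609936·44.390) / 14177.996604 = 21.235524
|P − Q| = √((35.877124 − -2.158)² + (21.235524 − 26.927)²) = 38.458595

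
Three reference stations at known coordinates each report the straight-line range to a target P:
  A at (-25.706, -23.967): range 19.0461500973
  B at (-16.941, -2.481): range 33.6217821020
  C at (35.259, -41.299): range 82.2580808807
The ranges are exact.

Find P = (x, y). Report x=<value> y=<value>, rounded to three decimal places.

x=-44.603 y=-21.592

eq1: (x + 25.706)² + (y + 23.967)² = 19.0461500973²
eq2: (x + 16.941)² + (y + 2.481)² = 33.6217821020²
eq3: (x − 35.259)² + (y + 41.299)² = 82.2580808807²
eq3−eq2, eq3−eq1 (x²,y² cancel):
  -104.400·x + 77.636·y = 2980.315998
  -121.930·x + 34.664·y = 4690.047080
det = -104.400·34.664 − 77.636·-121.930 = 5847.235880
x = (2980.315998·34.664 − 77.636·4690.047080) / 5847.235880 = -44.603438
y = (-104.400·4690.047080 − 2980.315998·-121.930) / 5847.235880 = -21.591567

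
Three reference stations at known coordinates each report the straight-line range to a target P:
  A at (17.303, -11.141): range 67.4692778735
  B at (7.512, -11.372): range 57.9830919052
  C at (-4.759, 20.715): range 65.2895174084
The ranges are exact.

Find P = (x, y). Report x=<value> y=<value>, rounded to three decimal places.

x=-47.965 y=-28.233

eq1: (x − 17.303)² + (y + 11.141)² = 67.4692778735²
eq2: (x − 7.512)² + (y + 11.372)² = 57.9830919052²
eq3: (x + 4.759)² + (y − 20.715)² = 65.2895174084²
eq3−eq2, eq3−eq1 (x²,y² cancel):
  24.542·x − 64.174·y = 634.675359
  44.124·x − 63.712·y = -317.625989
det = 24.542·-63.712 − -64.174·44.124 = 1267.993672
x = (634.675359·-63.712 − -64.174·-317.625989) / 1267.993672 = -47.965355
y = (24.542·-317.625989 − 634.675359·44.124) / 1267.993672 = -28.233258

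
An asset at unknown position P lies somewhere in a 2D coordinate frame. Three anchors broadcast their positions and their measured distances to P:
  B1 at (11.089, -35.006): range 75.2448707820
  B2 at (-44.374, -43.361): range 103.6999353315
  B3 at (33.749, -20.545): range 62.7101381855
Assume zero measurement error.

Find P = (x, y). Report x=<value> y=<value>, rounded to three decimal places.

eq1: (x − 11.089)² + (y + 35.006)² = 75.2448707820²
eq2: (x + 44.374)² + (y + 43.361)² = 103.6999353315²
eq3: (x − 33.749)² + (y + 20.545)² = 62.7101381855²
eq3−eq2, eq3−eq1 (x²,y² cancel):
  -156.246·x − 45.632·y = -4532.978986
  -45.320·x − 28.922·y = -1941.935217
det = -156.246·-28.922 − -45.632·-45.320 = 2450.904572
x = (-4532.978986·-28.922 − -45.632·-1941.935217) / 2450.904572 = 17.335816
y = (-156.246·-1941.935217 − -4532.978986·-45.320) / 2450.904572 = 39.979118

x=17.336 y=39.979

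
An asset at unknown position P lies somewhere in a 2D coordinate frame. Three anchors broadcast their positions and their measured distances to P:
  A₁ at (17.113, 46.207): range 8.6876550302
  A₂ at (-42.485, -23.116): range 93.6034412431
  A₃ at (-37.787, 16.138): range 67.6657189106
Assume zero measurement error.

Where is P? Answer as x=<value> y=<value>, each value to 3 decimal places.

x=24.730 y=42.028

eq1: (x − 17.113)² + (y − 46.207)² = 8.6876550302²
eq2: (x + 42.485)² + (y + 23.116)² = 93.6034412431²
eq3: (x + 37.787)² + (y − 16.138)² = 67.6657189106²
eq1−eq3, eq1−eq2 (x²,y² cancel):
  -109.800·x − 60.138·y = -5242.823371
  -119.196·x − 138.646·y = -8774.745800
det = -109.800·-138.646 − -60.138·-119.196 = 8055.121752
x = (-5242.823371·-138.646 − -60.138·-8774.745800) / 8055.121752 = 24.729710
y = (-109.800·-8774.745800 − -5242.823371·-119.196) / 8055.121752 = 42.028355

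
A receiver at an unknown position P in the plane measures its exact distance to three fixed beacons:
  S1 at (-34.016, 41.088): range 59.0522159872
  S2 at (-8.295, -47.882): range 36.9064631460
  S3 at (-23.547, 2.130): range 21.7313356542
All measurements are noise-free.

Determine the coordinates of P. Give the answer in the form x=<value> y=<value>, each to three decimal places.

x=-6.255 y=-11.032

eq1: (x + 34.016)² + (y − 41.088)² = 59.0522159872²
eq2: (x + 8.295)² + (y + 47.882)² = 36.9064631460²
eq3: (x + 23.547)² + (y − 2.130)² = 21.7313356542²
eq2−eq3, eq2−eq1 (x²,y² cancel):
  -30.504·x + 100.024·y = -912.658767
  -51.442·x + 177.940·y = -1641.258140
det = -30.504·177.940 − 100.024·-51.442 = -282.447152
x = (-912.658767·177.940 − 100.024·-1641.258140) / -282.447152 = -6.254987
y = (-30.504·-1641.258140 − -912.658767·-51.442) / -282.447152 = -11.031961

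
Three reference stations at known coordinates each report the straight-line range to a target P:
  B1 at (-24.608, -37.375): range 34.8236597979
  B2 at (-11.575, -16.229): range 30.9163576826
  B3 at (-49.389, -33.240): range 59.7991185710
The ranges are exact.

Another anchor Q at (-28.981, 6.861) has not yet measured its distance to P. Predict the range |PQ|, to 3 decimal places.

eq1: (x + 24.608)² + (y + 37.375)² = 34.8236597979²
eq2: (x + 11.575)² + (y + 16.229)² = 30.9163576826²
eq3: (x + 49.389)² + (y + 33.240)² = 59.7991185710²
eq3−eq2, eq3−eq1 (x²,y² cancel):
  75.628·x + 34.022·y = -526.696445
  49.562·x − 8.270·y = 821.520668
det = 75.628·-8.270 − 34.022·49.562 = -2311.641924
x = (-526.696445·-8.270 − 34.022·821.520668) / -2311.641924 = 10.206597
y = (75.628·821.520668 − -526.696445·49.562) / -2311.641924 = -38.169447
|P − Q| = √((10.206597 − -28.981)² + (-38.169447 − 6.861)²) = 59.694295

59.694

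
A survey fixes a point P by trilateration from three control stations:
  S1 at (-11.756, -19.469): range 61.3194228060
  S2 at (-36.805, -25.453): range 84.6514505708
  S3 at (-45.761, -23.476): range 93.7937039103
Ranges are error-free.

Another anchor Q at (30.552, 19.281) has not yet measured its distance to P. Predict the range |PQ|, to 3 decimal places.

58.355

eq1: (x + 11.756)² + (y + 19.469)² = 61.3194228060²
eq2: (x + 36.805)² + (y + 25.453)² = 84.6514505708²
eq3: (x + 45.761)² + (y + 23.476)² = 93.7937039103²
eq3−eq1, eq3−eq2 (x²,y² cancel):
  68.010·x + 8.014·y = 2909.241080
  17.912·x − 3.954·y = 988.662346
det = 68.010·-3.954 − 8.014·17.912 = -412.458308
x = (2909.241080·-3.954 − 8.014·988.662346) / -412.458308 = 47.098771
y = (68.010·988.662346 − 2909.241080·17.912) / -412.458308 = -36.679101
|P − Q| = √((47.098771 − 30.552)² + (-36.679101 − 19.281)²) = 58.355193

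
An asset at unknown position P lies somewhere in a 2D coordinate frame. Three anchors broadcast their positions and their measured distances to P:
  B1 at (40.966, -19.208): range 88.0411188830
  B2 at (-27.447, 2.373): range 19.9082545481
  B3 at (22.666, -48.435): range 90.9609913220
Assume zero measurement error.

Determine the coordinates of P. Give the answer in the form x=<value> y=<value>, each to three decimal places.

eq1: (x − 40.966)² + (y + 19.208)² = 88.0411188830²
eq2: (x + 27.447)² + (y − 2.373)² = 19.9082545481²
eq3: (x − 22.666)² + (y + 48.435)² = 90.9609913220²
eq2−eq3, eq2−eq1 (x²,y² cancel):
  100.226·x − 101.616·y = -5776.835500
  136.826·x − 43.162·y = -6066.708533
det = 100.226·-43.162 − -101.616·136.826 = 9577.756204
x = (-5776.835500·-43.162 − -101.616·-6066.708533) / 9577.756204 = -38.332034
y = (100.226·-6066.708533 − -5776.835500·136.826) / 9577.756204 = 19.041972

x=-38.332 y=19.042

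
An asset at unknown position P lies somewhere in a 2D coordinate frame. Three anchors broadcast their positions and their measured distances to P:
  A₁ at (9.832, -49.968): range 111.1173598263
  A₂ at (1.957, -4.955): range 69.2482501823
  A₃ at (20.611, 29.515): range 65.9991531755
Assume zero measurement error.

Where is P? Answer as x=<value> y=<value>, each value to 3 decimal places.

x=-42.773 y=47.908

eq1: (x − 9.832)² + (y + 49.968)² = 111.1173598263²
eq2: (x − 1.957)² + (y + 4.955)² = 69.2482501823²
eq3: (x − 20.611)² + (y − 29.515)² = 65.9991531755²
eq3−eq2, eq3−eq1 (x²,y² cancel):
  -37.308·x − 68.940·y = -1706.998605
  -21.558·x − 158.966·y = -6693.658733
det = -37.308·-158.966 − -68.940·-21.558 = 4444.495008
x = (-1706.998605·-158.966 − -68.940·-6693.658733) / 4444.495008 = -42.773384
y = (-37.308·-6693.658733 − -1706.998605·-21.558) / 4444.495008 = 47.908152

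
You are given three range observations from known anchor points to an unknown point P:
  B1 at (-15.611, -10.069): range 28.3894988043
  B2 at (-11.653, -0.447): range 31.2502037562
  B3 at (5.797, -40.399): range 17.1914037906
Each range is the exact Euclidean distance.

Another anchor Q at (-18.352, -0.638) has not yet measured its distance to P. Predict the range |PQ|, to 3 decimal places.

eq1: (x + 15.611)² + (y + 10.069)² = 28.3894988043²
eq2: (x + 11.653)² + (y + 0.447)² = 31.2502037562²
eq3: (x − 5.797)² + (y + 40.399)² = 17.1914037906²
eq1−eq2, eq1−eq3 (x²,y² cancel):
  7.916·x + 19.244·y = -379.707456
  42.816·x − 60.660·y = 1831.015606
det = 7.916·-60.660 − 19.244·42.816 = -1304.135664
x = (-379.707456·-60.660 − 19.244·1831.015606) / -1304.135664 = 9.357163
y = (7.916·1831.015606 − -379.707456·42.816) / -1304.135664 = -23.580272
|P − Q| = √((9.357163 − -18.352)² + (-23.580272 − -0.638)²) = 35.974235

35.974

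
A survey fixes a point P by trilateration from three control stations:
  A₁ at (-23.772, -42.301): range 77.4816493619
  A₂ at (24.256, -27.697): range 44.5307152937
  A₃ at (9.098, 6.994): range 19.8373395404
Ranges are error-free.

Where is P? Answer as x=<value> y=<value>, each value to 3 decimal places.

x=26.351 y=16.784

eq1: (x + 23.772)² + (y + 42.301)² = 77.4816493619²
eq2: (x − 24.256)² + (y + 27.697)² = 44.5307152937²
eq3: (x − 9.098)² + (y − 6.994)² = 19.8373395404²
eq3−eq2, eq3−eq1 (x²,y² cancel):
  30.316·x − 69.382·y = -365.676860
  -65.740·x − 98.590·y = -3387.093003
det = 30.316·-98.590 − -69.382·-65.740 = -7550.027120
x = (-365.676860·-98.590 − -69.382·-3387.093003) / -7550.027120 = 26.351058
y = (30.316·-3387.093003 − -365.676860·-65.740) / -7550.027120 = 16.784404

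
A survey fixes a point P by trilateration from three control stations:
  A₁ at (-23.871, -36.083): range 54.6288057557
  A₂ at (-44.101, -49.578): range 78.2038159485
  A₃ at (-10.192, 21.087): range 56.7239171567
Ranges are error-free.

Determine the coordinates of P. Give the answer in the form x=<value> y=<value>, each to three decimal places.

eq1: (x + 23.871)² + (y + 36.083)² = 54.6288057557²
eq2: (x + 44.101)² + (y + 49.578)² = 78.2038159485²
eq3: (x + 10.192)² + (y − 21.087)² = 56.7239171567²
eq2−eq1, eq2−eq3 (x²,y² cancel):
  40.460·x + 26.990·y = 600.461656
  67.818·x + 141.330·y = -956.103801
det = 40.460·141.330 − 26.990·67.818 = 3887.803980
x = (600.461656·141.330 − 26.990·-956.103801) / 3887.803980 = 28.465552
y = (40.460·-956.103801 − 600.461656·67.818) / 3887.803980 = -20.424401

x=28.466 y=-20.424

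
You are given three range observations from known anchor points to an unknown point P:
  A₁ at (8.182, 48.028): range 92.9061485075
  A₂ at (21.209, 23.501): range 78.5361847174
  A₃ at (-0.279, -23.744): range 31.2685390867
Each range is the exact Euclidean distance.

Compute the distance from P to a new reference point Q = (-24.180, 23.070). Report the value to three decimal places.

eq1: (x − 8.182)² + (y − 48.028)² = 92.9061485075²
eq2: (x − 21.209)² + (y − 23.501)² = 78.5361847174²
eq3: (x + 0.279)² + (y + 23.744)² = 31.2685390867²
eq3−eq1, eq3−eq2 (x²,y² cancel):
  16.922·x + 143.544·y = -5844.052363
  42.976·x + 94.490·y = -4751.947468
det = 16.922·94.490 − 143.544·42.976 = -4569.987164
x = (-5844.052363·94.490 − 143.544·-4751.947468) / -4569.987164 = -28.426566
y = (16.922·-4751.947468 − -5844.052363·42.976) / -4569.987164 = -37.361492
|P − Q| = √((-28.426566 − -24.180)² + (-37.361492 − 23.070)²) = 60.580513

60.581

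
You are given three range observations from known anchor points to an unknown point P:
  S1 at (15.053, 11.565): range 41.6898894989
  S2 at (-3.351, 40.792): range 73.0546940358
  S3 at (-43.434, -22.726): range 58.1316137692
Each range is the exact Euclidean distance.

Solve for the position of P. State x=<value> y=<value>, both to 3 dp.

eq1: (x − 15.053)² + (y − 11.565)² = 41.6898894989²
eq2: (x + 3.351)² + (y − 40.792)² = 73.0546940358²
eq3: (x + 43.434)² + (y + 22.726)² = 58.1316137692²
eq3−eq2, eq3−eq1 (x²,y² cancel):
  80.166·x + 127.036·y = -2685.470768
  116.974·x + 68.582·y = -401.403765
det = 80.166·68.582 − 127.036·116.974 = -9361.964452
x = (-2685.470768·68.582 − 127.036·-401.403765) / -9361.964452 = 14.225885
y = (80.166·-401.403765 − -2685.470768·116.974) / -9361.964452 = -30.116684

x=14.226 y=-30.117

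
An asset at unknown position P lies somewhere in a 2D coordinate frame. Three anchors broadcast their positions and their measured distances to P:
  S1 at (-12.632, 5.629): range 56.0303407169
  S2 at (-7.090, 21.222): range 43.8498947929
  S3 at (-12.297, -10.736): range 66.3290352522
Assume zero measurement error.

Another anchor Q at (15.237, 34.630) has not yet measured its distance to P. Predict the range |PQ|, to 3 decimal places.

18.763

eq1: (x + 12.632)² + (y − 5.629)² = 56.0303407169²
eq2: (x + 7.090)² + (y − 21.222)² = 43.8498947929²
eq3: (x + 12.297)² + (y + 10.736)² = 66.3290352522²
eq3−eq1, eq3−eq2 (x²,y² cancel):
  -0.670·x + 32.730·y = 1184.916997
  10.414·x + 63.916·y = 2710.891123
det = -0.670·63.916 − 32.730·10.414 = -383.673940
x = (1184.916997·63.916 − 32.730·2710.891123) / -383.673940 = 33.862899
y = (-0.670·2710.891123 − 1184.916997·10.414) / -383.673940 = 36.895971
|P − Q| = √((33.862899 − 15.237)² + (36.895971 − 34.630)²) = 18.763228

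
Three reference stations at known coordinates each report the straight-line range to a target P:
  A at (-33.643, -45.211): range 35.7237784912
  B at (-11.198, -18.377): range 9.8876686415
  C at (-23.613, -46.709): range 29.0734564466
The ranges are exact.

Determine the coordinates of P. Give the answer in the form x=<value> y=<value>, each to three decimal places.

eq1: (x + 33.643)² + (y + 45.211)² = 35.7237784912²
eq2: (x + 11.198)² + (y + 18.377)² = 9.8876686415²
eq3: (x + 23.613)² + (y + 46.709)² = 29.0734564466²
eq1−eq2, eq1−eq3 (x²,y² cancel):
  44.890·x + 53.668·y = -1534.354278
  20.060·x − 2.996·y = -5.659040
det = 44.890·-2.996 − 53.668·20.060 = -1211.070520
x = (-1534.354278·-2.996 − 53.668·-5.659040) / -1211.070520 = -4.046531
y = (44.890·-5.659040 − -1534.354278·20.060) / -1211.070520 = -25.205066

x=-4.047 y=-25.205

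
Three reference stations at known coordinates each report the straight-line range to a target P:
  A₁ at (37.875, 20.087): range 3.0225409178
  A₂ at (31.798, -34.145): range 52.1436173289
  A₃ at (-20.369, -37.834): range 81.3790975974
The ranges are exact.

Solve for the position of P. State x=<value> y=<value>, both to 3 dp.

x=39.350 y=17.449

eq1: (x − 37.875)² + (y − 20.087)² = 3.0225409178²
eq2: (x − 31.798)² + (y + 34.145)² = 52.1436173289²
eq3: (x + 20.369)² + (y + 37.834)² = 81.3790975974²
eq1−eq3, eq1−eq2 (x²,y² cancel):
  -116.488·x − 115.842·y = -6605.117249
  -12.154·x − 108.464·y = -2370.830440
det = -116.488·-108.464 − -115.842·-12.154 = 11226.810764
x = (-6605.117249·-108.464 − -115.842·-2370.830440) / 11226.810764 = 39.350062
y = (-116.488·-2370.830440 − -6605.117249·-12.154) / 11226.810764 = 17.448829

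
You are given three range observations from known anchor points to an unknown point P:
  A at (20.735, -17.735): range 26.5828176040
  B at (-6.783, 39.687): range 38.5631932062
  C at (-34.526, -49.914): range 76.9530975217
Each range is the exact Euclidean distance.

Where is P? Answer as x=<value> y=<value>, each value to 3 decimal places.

x=15.720 y=8.371

eq1: (x − 20.735)² + (y + 17.735)² = 26.5828176040²
eq2: (x + 6.783)² + (y − 39.687)² = 38.5631932062²
eq3: (x + 34.526)² + (y + 49.914)² = 76.9530975217²
eq3−eq1, eq3−eq2 (x²,y² cancel):
  110.522·x + 64.358·y = 2276.151404
  55.486·x + 179.202·y = 2372.274334
det = 110.522·179.202 − 64.358·55.486 = 16234.795456
x = (2276.151404·179.202 − 64.358·2372.274334) / 16234.795456 = 15.720312
y = (110.522·2372.274334 − 2276.151404·55.486) / 16234.795456 = 8.370538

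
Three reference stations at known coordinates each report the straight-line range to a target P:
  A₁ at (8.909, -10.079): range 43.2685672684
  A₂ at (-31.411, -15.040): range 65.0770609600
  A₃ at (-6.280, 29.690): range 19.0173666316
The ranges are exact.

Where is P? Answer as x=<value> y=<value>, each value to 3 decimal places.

x=12.439 y=33.045

eq1: (x − 8.909)² + (y + 10.079)² = 43.2685672684²
eq2: (x + 31.411)² + (y + 15.040)² = 65.0770609600²
eq3: (x + 6.280)² + (y − 29.690)² = 19.0173666316²
eq3−eq1, eq3−eq2 (x²,y² cancel):
  30.378·x − 79.538·y = -2250.486658
  -50.262·x − 89.460·y = -3581.445609
det = 30.378·-89.460 − -79.538·-50.262 = -6715.354836
x = (-2250.486658·-89.460 − -79.538·-3581.445609) / -6715.354836 = 12.439028
y = (30.378·-3581.445609 − -2250.486658·-50.262) / -6715.354836 = 33.045330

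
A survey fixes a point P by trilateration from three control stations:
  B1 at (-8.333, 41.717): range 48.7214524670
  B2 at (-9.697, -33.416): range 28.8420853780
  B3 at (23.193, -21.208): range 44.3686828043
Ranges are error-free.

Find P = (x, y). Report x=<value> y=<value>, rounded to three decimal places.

x=-18.466 y=-5.939

eq1: (x + 8.333)² + (y − 41.717)² = 48.7214524670²
eq2: (x + 9.697)² + (y + 33.416)² = 28.8420853780²
eq3: (x − 23.193)² + (y + 21.208)² = 44.3686828043²
eq2−eq3, eq2−eq1 (x²,y² cancel):
  65.780·x + 24.416·y = -1359.680477
  2.728·x + 150.266·y = -942.827929
det = 65.780·150.266 − 24.416·2.728 = 9817.890632
x = (-1359.680477·150.266 − 24.416·-942.827929) / 9817.890632 = -18.465643
y = (65.780·-942.827929 − -1359.680477·2.728) / 9817.890632 = -5.939159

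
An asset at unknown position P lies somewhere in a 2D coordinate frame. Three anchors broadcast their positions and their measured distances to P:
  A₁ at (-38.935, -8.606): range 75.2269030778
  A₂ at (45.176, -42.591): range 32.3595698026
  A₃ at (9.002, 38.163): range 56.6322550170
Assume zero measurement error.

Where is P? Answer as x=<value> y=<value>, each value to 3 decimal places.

eq1: (x + 38.935)² + (y + 8.606)² = 75.2269030778²
eq2: (x − 45.176)² + (y + 42.591)² = 32.3595698026²
eq3: (x − 9.002)² + (y − 38.163)² = 56.6322550170²
eq1−eq2, eq1−eq3 (x²,y² cancel):
  168.222·x − 67.970·y = 6876.811985
  95.874·x + 93.538·y = 2399.327750
det = 168.222·93.538 − -67.970·95.874 = 22251.705216
x = (6876.811985·93.538 − -67.970·2399.327750) / 22251.705216 = 36.236573
y = (168.222·2399.327750 − 6876.811985·95.874) / 22251.705216 = -11.490704

x=36.237 y=-11.491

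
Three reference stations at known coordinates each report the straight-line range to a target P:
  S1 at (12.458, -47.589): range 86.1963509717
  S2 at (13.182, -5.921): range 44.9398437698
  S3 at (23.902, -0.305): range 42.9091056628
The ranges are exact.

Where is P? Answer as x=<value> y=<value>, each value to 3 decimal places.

eq1: (x − 12.458)² + (y + 47.589)² = 86.1963509717²
eq2: (x − 13.182)² + (y + 5.921)² = 44.9398437698²
eq3: (x − 23.902)² + (y + 0.305)² = 42.9091056628²
eq2−eq1, eq2−eq3 (x²,y² cancel):
  -1.448·x − 83.336·y = -3199.130043
  21.440·x + 11.232·y = 540.973473
det = -1.448·11.232 − -83.336·21.440 = 1770.459904
x = (-3199.130043·11.232 − -83.336·540.973473) / 1770.459904 = 5.168113
y = (-1.448·540.973473 − -3199.130043·21.440) / 1770.459904 = 38.298534

x=5.168 y=38.299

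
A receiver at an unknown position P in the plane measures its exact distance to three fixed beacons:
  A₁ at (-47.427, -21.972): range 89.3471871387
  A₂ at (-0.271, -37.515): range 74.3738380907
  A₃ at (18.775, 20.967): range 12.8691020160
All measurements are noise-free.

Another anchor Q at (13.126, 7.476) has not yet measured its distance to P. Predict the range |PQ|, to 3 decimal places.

27.477

eq1: (x + 47.427)² + (y + 21.972)² = 89.3471871387²
eq2: (x + 0.271)² + (y + 37.515)² = 74.3738380907²
eq3: (x − 18.775)² + (y − 20.967)² = 12.8691020160²
eq1−eq2, eq1−eq3 (x²,y² cancel):
  94.312·x − 31.086·y = 1126.811610
  132.404·x + 85.878·y = 5877.332664
det = 94.312·85.878 − -31.086·132.404 = 12215.236680
x = (1126.811610·85.878 − -31.086·5877.332664) / 12215.236680 = 22.878893
y = (94.312·5877.332664 − 1126.811610·132.404) / 12215.236680 = 33.164207
|P − Q| = √((22.878893 − 13.126)² + (33.164207 − 7.476)²) = 27.477316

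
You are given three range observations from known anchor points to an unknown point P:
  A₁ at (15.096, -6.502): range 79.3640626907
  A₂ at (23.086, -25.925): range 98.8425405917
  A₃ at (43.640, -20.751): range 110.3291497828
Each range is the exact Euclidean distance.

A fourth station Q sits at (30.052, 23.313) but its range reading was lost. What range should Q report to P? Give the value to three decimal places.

76.941

eq1: (x − 15.096)² + (y + 6.502)² = 79.3640626907²
eq2: (x − 23.086)² + (y + 25.925)² = 98.8425405917²
eq3: (x − 43.640)² + (y + 20.751)² = 110.3291497828²
eq1−eq2, eq1−eq3 (x²,y² cancel):
  15.980·x − 38.846·y = -2536.289583
  57.088·x − 28.498·y = -3808.978464
det = 15.980·-28.498 − -38.846·57.088 = 1762.242408
x = (-2536.289583·-28.498 − -38.846·-3808.978464) / 1762.242408 = -42.947779
y = (15.980·-3808.978464 − -2536.289583·57.088) / 1762.242408 = 47.623541
|P − Q| = √((-42.947779 − 30.052)² + (47.623541 − 23.313)²) = 76.941342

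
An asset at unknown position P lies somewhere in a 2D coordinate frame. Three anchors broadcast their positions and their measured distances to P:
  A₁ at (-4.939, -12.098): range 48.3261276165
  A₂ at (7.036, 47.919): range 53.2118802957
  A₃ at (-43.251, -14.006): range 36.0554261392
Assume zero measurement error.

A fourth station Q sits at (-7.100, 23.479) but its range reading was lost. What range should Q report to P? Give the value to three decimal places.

32.287

eq1: (x + 4.939)² + (y + 12.098)² = 48.3261276165²
eq2: (x − 7.036)² + (y − 47.919)² = 53.2118802957²
eq3: (x + 43.251)² + (y + 14.006)² = 36.0554261392²
eq1−eq2, eq1−eq3 (x²,y² cancel):
  23.950·x + 120.034·y = 1678.890938
  -76.624·x − 3.816·y = 2931.482568
det = 23.950·-3.816 − 120.034·-76.624 = 9106.092016
x = (1678.890938·-3.816 − 120.034·2931.482568) / 9106.092016 = -39.345553
y = (23.950·2931.482568 − 1678.890938·-76.624) / 9106.092016 = 21.837287
|P − Q| = √((-39.345553 − -7.100)² + (21.837287 − 23.479)²) = 32.287318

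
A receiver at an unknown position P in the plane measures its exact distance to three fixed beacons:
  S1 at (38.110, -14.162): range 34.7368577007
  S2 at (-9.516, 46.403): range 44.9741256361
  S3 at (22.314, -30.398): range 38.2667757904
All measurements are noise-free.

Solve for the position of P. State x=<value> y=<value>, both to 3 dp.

x=9.611 y=5.699

eq1: (x − 38.110)² + (y + 14.162)² = 34.7368577007²
eq2: (x + 9.516)² + (y − 46.403)² = 44.9741256361²
eq3: (x − 22.314)² + (y + 30.398)² = 38.2667757904²
eq3−eq2, eq3−eq1 (x²,y² cancel):
  -63.660·x + 153.602·y = 263.513818
  31.592·x + 32.472·y = 488.678190
det = -63.660·32.472 − 153.602·31.592 = -6919.761904
x = (263.513818·32.472 − 153.602·488.678190) / -6919.761904 = 9.610898
y = (-63.660·488.678190 − 263.513818·31.592) / -6919.761904 = 5.698777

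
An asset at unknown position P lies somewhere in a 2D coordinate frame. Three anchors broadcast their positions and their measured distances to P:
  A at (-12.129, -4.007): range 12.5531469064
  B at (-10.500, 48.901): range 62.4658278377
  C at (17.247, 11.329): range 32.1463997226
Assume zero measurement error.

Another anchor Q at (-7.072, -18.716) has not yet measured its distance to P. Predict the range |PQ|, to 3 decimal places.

eq1: (x + 12.129)² + (y + 4.007)² = 12.5531469064²
eq2: (x + 10.500)² + (y − 48.901)² = 62.4658278377²
eq3: (x − 17.247)² + (y − 11.329)² = 32.1463997226²
eq3−eq2, eq3−eq1 (x²,y² cancel):
  -55.494·x + 75.144·y = -792.836081
  -58.752·x − 30.672·y = 613.172958
det = -55.494·-30.672 − 75.144·-58.752 = 6116.972256
x = (-792.836081·-30.672 − 75.144·613.172958) / 6116.972256 = -3.557054
y = (-55.494·613.172958 − -792.836081·-58.752) / 6116.972256 = -13.177782
|P − Q| = √((-3.557054 − -7.072)² + (-13.177782 − -18.716)²) = 6.559475

6.559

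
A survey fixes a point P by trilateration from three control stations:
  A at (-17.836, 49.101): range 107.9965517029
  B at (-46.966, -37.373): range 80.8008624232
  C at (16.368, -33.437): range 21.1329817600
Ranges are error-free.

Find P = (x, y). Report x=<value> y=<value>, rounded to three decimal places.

eq1: (x + 17.836)² + (y − 49.101)² = 107.9965517029²
eq2: (x + 46.966)² + (y + 37.373)² = 80.8008624232²
eq3: (x − 16.368)² + (y + 33.437)² = 21.1329817600²
eq2−eq1, eq2−eq3 (x²,y² cancel):
  58.260·x + 172.948·y = -6007.990999
  126.668·x + 7.872·y = 3865.574558
det = 58.260·7.872 − 172.948·126.668 = -21448.354544
x = (-6007.990999·7.872 − 172.948·3865.574558) / -21448.354544 = 33.374975
y = (58.260·3865.574558 − -6007.990999·126.668) / -21448.354544 = -45.981550

x=33.375 y=-45.982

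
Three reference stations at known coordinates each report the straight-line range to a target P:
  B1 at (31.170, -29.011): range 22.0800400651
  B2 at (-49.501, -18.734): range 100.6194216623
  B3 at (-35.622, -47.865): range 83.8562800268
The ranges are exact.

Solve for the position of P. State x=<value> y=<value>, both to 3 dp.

eq1: (x − 31.170)² + (y + 29.011)² = 22.0800400651²
eq2: (x + 49.501)² + (y + 18.734)² = 100.6194216623²
eq3: (x + 35.622)² + (y + 47.865)² = 83.8562800268²
eq3−eq1, eq3−eq2 (x²,y² cancel):
  133.584·x + 37.708·y = 4797.569443
  -27.758·x + 58.262·y = -3851.065668
det = 133.584·58.262 − 37.708·-27.758 = 8829.569672
x = (4797.569443·58.262 − 37.708·-3851.065668) / 8829.569672 = 48.103361
y = (133.584·-3851.065668 − 4797.569443·-27.758) / 8829.569672 = -43.181020

x=48.103 y=-43.181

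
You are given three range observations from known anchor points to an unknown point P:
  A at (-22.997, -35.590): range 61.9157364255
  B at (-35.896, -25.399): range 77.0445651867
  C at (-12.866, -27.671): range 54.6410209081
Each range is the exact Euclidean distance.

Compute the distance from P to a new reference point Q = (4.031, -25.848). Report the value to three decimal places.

eq1: (x + 22.997)² + (y + 35.590)² = 61.9157364255²
eq2: (x + 35.896)² + (y + 25.399)² = 77.0445651867²
eq3: (x + 12.866)² + (y + 27.671)² = 54.6410209081²
eq1−eq3, eq1−eq2 (x²,y² cancel):
  20.262·x + 15.838·y = -16.374661
  -25.798·x + 20.382·y = -1964.184700
det = 20.262·20.382 − 15.838·-25.798 = 821.568808
x = (-16.374661·20.382 − 15.838·-1964.184700) / 821.568808 = 37.458833
y = (20.262·-1964.184700 − -16.374661·-25.798) / 821.568808 = -48.956026
|P − Q| = √((37.458833 − 4.031)² + (-48.956026 − -25.848)²) = 40.637432

40.637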